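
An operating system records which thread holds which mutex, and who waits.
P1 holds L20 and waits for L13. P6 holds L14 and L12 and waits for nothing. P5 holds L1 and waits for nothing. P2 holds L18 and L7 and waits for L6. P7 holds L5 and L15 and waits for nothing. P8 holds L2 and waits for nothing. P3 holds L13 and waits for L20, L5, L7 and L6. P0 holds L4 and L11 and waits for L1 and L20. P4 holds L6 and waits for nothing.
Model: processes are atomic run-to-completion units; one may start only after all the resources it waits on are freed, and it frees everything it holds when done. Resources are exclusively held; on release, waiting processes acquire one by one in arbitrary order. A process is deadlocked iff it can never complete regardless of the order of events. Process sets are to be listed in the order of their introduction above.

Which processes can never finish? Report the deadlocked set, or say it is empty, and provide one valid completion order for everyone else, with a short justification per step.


The deadlocked set is P1, P3 and P0.
Key observation: the cycle P1 -> P3 -> P1 can never break — each member waits on the next; P0 waits into the deadlock from upstream.
A valid finishing order for the others: P7, P8, P4, P5, P6, P2.
Verifying each step:
  P7 waits on nothing -> runs at once and releases L5 and L15
  P8 waits on nothing -> runs at once and releases L2
  P4 waits on nothing -> runs at once and releases L6
  P5 waits on nothing -> runs at once and releases L1
  P6 waits on nothing -> runs at once and releases L14 and L12
  run P2 (all its waits — L6 — are resolved); releases L18 and L7


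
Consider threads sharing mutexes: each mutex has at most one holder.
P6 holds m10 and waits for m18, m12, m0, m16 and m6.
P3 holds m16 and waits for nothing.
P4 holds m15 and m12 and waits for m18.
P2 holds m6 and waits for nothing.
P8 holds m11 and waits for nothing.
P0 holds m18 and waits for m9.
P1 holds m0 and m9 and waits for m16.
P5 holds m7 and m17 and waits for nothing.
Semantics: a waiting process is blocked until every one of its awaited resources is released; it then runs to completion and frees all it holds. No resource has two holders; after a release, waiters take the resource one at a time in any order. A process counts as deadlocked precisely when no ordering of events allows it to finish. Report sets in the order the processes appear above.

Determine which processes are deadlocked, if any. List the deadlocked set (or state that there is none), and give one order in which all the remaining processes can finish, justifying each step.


Nothing here is deadlocked.
Key observation: the waits form no ring: some process can always run, and its releases unblock the others one by one.
A valid finishing order for the others: P3, P2, P8, P5, P1, P0, P4, P6.
Step-by-step check:
  P3: no waits; runs immediately, freeing m16
  P2: no waits; runs immediately, freeing m6
  P8: no waits; runs immediately, freeing m11
  P5: no waits; runs immediately, freeing m7 and m17
  P1 waits on m16 — all released -> runs and releases m0 and m9
  P0 waits on m9 — all released -> runs and releases m18
  P4 waits on m18 — all released -> runs and releases m15 and m12
  P6 waits on m18, m12, m0, m16 and m6 — all released -> runs and releases m10


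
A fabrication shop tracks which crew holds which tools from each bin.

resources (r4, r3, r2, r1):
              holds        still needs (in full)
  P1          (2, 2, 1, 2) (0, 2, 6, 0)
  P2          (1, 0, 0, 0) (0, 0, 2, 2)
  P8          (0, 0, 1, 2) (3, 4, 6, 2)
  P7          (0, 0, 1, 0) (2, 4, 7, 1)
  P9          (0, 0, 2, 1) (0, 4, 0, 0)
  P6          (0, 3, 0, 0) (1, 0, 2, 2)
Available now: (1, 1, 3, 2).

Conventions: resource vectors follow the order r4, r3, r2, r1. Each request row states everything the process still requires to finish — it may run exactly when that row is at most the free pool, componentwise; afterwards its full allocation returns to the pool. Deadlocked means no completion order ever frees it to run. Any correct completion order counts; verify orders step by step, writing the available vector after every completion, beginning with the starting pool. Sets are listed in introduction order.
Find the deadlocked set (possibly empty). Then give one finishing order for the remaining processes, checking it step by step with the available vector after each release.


Deadlocked: P1, P8 and P7.
Key observation: even finishing P6, P2, P9 leaves just (2, 4, 5, 3) free — too little r2 for any of the remaining processes.
One completion order for the rest: P6, P2, P9. Check, step by step:
  pool = (1, 1, 3, 2)
  P6: need (1, 0, 2, 2) fits (1, 1, 3, 2); releases (0, 3, 0, 0), pool now (1, 4, 3, 2)
  P2: need (0, 0, 2, 2) fits (1, 4, 3, 2); releases (1, 0, 0, 0), pool now (2, 4, 3, 2)
  P9: need (0, 4, 0, 0) fits (2, 4, 3, 2); releases (0, 0, 2, 1), pool now (2, 4, 5, 3)
The stuck group stays short no matter what:
  blocked: P1 wants (0, 2, 6, 0), pool (2, 4, 5, 3) — not enough r2
  blocked: P8 wants (3, 4, 6, 2), pool (2, 4, 5, 3) — not enough r4 and r2
  blocked: P7 wants (2, 4, 7, 1), pool (2, 4, 5, 3) — not enough r2


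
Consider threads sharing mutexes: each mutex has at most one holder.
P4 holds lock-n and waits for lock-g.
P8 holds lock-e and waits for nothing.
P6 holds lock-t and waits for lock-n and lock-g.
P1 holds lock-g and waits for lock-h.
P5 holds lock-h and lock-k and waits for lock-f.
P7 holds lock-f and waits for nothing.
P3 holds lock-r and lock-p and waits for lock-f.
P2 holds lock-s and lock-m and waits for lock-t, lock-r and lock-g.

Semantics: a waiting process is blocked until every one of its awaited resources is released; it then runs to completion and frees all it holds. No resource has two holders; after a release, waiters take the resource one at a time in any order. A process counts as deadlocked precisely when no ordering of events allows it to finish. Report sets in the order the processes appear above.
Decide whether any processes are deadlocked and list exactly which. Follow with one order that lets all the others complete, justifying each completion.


The deadlocked set is empty.
Key observation: every chain of waits terminates; starting from the processes that wait on nothing, all the rest unlock in turn.
The rest can finish in the order P7, P5, P1, P4, P8, P6, P3, P2.
Verifying each step:
  run P7 (it waits on nothing); releases lock-f
  P5: everything it awaited (lock-f) is free; runs, freeing lock-h and lock-k
  P1: everything it awaited (lock-h) is free; runs, freeing lock-g
  P4: everything it awaited (lock-g) is free; runs, freeing lock-n
  run P8 (it waits on nothing); releases lock-e
  P6: everything it awaited (lock-n and lock-g) is free; runs, freeing lock-t
  P3: everything it awaited (lock-f) is free; runs, freeing lock-r and lock-p
  P2: everything it awaited (lock-t, lock-r and lock-g) is free; runs, freeing lock-s and lock-m


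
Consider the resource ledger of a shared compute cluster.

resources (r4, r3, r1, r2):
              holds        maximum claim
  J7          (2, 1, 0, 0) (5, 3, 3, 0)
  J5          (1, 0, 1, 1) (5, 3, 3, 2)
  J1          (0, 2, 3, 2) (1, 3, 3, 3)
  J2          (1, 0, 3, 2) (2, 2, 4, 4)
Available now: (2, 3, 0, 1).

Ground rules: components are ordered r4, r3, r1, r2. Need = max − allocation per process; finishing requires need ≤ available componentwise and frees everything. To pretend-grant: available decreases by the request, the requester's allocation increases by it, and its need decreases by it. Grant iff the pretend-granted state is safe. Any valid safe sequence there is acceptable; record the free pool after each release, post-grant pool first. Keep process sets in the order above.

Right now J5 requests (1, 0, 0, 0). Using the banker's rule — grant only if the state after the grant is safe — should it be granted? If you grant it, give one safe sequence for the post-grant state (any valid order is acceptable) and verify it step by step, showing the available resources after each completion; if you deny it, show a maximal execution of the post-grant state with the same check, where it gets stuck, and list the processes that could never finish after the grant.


DENY — the pretend-granted state is unsafe.
Key observation: J1, J2 can finish, but then (2, 5, 6, 5) is all there is, and the blocked group's r4 demands exceed it.
On the post-grant state, J1, J2 is a maximal run — nothing extends it. Check, step by step:
  pool = (1, 3, 0, 1)
  J1: need (1, 1, 0, 1) fits (1, 3, 0, 1); releases (0, 2, 3, 2), pool now (1, 5, 3, 3)
  J2: need (1, 2, 1, 2) fits (1, 5, 3, 3); releases (1, 0, 3, 2), pool now (2, 5, 6, 5)
  J7 cannot run: need (3, 2, 3, 0) vs free (2, 5, 6, 5) (insufficient r4)
  J5 cannot run: need (3, 3, 2, 1) vs free (2, 5, 6, 5) (insufficient r4)
Processes that could never finish after the grant: J7 and J5.


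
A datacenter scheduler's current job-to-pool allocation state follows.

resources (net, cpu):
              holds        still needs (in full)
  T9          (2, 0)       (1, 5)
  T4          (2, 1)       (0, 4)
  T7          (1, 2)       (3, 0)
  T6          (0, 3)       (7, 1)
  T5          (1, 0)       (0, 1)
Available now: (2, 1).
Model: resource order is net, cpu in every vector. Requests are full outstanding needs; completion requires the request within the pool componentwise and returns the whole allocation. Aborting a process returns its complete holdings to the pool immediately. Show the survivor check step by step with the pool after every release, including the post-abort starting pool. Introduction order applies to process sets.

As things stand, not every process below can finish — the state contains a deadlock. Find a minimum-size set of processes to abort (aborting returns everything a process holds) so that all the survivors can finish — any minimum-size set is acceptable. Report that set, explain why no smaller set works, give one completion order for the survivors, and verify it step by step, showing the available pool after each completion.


Minimum abort set: T6.
Key observation: T4 could never have finished before the abort; with (0, 3) returned by T6, it fits at step 3.
Minimality: the empty abort set fails — the state is deadlocked as it stands.
One survivor order: T5, T7, T4, T9. Verifying each step (post-abort pool first):
  pool = (2, 4)
  run T5 (needs (0, 1), free (2, 4)); after release of (1, 0) the pool is (3, 4)
  run T7 (needs (3, 0), free (3, 4)); after release of (1, 2) the pool is (4, 6)
  run T4 (needs (0, 4), free (4, 6)); after release of (2, 1) the pool is (6, 7)
  run T9 (needs (1, 5), free (6, 7)); after release of (2, 0) the pool is (8, 7)


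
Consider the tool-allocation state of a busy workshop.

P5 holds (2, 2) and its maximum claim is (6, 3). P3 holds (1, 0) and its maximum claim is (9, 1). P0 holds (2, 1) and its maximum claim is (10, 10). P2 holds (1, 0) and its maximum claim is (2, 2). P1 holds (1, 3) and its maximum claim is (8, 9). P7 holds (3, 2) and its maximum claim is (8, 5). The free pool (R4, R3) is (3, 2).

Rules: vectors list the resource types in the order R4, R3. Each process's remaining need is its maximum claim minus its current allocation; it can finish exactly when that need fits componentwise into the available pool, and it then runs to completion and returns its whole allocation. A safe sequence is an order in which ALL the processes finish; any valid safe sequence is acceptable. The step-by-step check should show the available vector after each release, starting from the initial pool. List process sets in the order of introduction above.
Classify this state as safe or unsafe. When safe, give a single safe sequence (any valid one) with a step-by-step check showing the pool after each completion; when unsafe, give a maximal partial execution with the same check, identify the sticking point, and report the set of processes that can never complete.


SAFE. One safe sequence: P2, P5, P7, P1, P3, P0.
Key observation: P2 marks the first exact bind of the order: its need (1, 2) fits the free (3, 2) with zero slack on a requested resource.
Walking it through:
  pool = (3, 2)
  P2 needs (1, 2) <= (3, 2) -> finishes; pool += (1, 0) = (4, 2)
  P5 needs (4, 1) <= (4, 2) -> finishes; pool += (2, 2) = (6, 4)
  P7 needs (5, 3) <= (6, 4) -> finishes; pool += (3, 2) = (9, 6)
  P1 needs (7, 6) <= (9, 6) -> finishes; pool += (1, 3) = (10, 9)
  P3 needs (8, 1) <= (10, 9) -> finishes; pool += (1, 0) = (11, 9)
  P0 needs (8, 9) <= (11, 9) -> finishes; pool += (2, 1) = (13, 10)


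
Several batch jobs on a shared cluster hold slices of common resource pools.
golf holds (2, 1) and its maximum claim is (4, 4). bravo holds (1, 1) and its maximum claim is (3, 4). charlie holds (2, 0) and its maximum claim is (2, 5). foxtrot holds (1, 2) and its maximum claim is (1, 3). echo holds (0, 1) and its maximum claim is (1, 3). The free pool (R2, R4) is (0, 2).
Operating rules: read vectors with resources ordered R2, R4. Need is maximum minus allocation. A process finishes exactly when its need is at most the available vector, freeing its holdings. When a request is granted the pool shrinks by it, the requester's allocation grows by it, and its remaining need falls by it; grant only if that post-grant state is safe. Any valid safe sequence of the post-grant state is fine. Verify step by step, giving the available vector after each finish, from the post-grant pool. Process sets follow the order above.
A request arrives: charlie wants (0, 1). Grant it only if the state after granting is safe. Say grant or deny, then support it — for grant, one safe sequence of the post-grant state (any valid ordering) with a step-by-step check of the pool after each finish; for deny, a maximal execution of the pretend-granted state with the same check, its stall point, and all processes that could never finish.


GRANT: granting preserves safety; a valid post-grant sequence is foxtrot, echo, charlie, golf, bravo.
Key observation: with (0, 1) left after the transfer, foxtrot can run at once — the state stays safe.
Verifying the post-grant state step by step:
  pool = (0, 1)
  foxtrot needs (0, 1) <= (0, 1) -> finishes; pool += (1, 2) = (1, 3)
  echo needs (1, 2) <= (1, 3) -> finishes; pool += (0, 1) = (1, 4)
  charlie needs (0, 4) <= (1, 4) -> finishes; pool += (2, 1) = (3, 5)
  golf needs (2, 3) <= (3, 5) -> finishes; pool += (2, 1) = (5, 6)
  bravo needs (2, 3) <= (5, 6) -> finishes; pool += (1, 1) = (6, 7)


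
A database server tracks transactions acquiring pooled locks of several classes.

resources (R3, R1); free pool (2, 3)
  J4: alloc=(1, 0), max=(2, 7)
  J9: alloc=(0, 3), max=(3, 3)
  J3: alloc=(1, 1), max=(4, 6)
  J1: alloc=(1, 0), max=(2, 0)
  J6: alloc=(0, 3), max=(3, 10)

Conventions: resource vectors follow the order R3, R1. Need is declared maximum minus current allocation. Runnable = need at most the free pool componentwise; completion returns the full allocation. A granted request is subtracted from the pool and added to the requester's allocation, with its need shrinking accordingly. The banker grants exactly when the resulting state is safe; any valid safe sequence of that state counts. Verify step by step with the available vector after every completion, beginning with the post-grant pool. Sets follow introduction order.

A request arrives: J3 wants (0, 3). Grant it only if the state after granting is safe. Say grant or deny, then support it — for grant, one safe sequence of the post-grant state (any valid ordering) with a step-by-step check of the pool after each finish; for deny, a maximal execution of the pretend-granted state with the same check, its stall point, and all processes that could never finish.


GRANT — the state after the grant stays safe, e.g. via J1, J9, J3, J6, J4.
Key observation: after the grant the pool drops to (2, 0), which still lets J1 finish first and unwind the rest.
Step-by-step check of the post-grant state:
  pool = (2, 0)
  run J1 (needs (1, 0), free (2, 0)); after release of (1, 0) the pool is (3, 0)
  run J9 (needs (3, 0), free (3, 0)); after release of (0, 3) the pool is (3, 3)
  run J3 (needs (3, 2), free (3, 3)); after release of (1, 4) the pool is (4, 7)
  run J6 (needs (3, 7), free (4, 7)); after release of (0, 3) the pool is (4, 10)
  run J4 (needs (1, 7), free (4, 10)); after release of (1, 0) the pool is (5, 10)


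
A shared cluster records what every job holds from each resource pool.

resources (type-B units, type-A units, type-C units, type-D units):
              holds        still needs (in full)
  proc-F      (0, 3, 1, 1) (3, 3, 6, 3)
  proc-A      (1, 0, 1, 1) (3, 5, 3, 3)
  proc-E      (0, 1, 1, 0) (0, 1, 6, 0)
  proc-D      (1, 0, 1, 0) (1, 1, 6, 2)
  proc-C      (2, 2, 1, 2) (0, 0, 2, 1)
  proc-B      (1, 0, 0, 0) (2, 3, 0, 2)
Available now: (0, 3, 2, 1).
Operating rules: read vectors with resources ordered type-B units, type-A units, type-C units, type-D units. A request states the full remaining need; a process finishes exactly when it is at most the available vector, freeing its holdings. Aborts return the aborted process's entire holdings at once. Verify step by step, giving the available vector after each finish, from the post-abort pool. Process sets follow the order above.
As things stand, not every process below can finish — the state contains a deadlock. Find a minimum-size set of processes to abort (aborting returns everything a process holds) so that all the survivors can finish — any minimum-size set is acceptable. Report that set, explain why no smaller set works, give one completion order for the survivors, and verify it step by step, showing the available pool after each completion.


The answer: abort proc-F and proc-E.
Key observation: aborting proc-F and proc-E returns (0, 4, 2, 1), and proc-D — hopeless before — runs at step 4 with the returned capacity in the pool.
Why nothing smaller works — every single abort fails: proc-F alone leaves proc-E blocked (short on type-C units); proc-A alone leaves proc-F blocked (short on type-C units); proc-E alone leaves proc-F blocked (short on type-C units); proc-D alone leaves proc-F blocked (short on type-C units); proc-C alone leaves proc-F blocked (short on type-C units); proc-B alone leaves proc-F blocked (short on type-C units).
Survivors finish in the order: proc-C, proc-B, proc-A, proc-D. Verifying each step (pool after the aborts first):
  pool = (0, 7, 4, 2)
  run proc-C (needs (0, 0, 2, 1), free (0, 7, 4, 2)); after release of (2, 2, 1, 2) the pool is (2, 9, 5, 4)
  run proc-B (needs (2, 3, 0, 2), free (2, 9, 5, 4)); after release of (1, 0, 0, 0) the pool is (3, 9, 5, 4)
  run proc-A (needs (3, 5, 3, 3), free (3, 9, 5, 4)); after release of (1, 0, 1, 1) the pool is (4, 9, 6, 5)
  run proc-D (needs (1, 1, 6, 2), free (4, 9, 6, 5)); after release of (1, 0, 1, 0) the pool is (5, 9, 7, 5)


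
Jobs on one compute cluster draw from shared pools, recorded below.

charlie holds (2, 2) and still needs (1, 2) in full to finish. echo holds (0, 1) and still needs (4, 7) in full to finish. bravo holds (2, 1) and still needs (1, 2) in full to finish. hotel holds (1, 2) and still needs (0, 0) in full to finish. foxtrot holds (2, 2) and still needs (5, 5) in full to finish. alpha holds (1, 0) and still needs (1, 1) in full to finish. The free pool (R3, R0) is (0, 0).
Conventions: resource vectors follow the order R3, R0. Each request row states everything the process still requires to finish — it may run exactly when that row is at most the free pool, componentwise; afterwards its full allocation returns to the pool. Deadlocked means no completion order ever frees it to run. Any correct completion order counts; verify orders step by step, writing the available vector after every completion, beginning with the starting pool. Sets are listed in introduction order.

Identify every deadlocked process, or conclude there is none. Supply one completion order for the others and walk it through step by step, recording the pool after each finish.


Nothing here is deadlocked.
Key observation: starting with hotel, each completion frees enough for the next — no one is permanently blocked.
One completion order for the rest: hotel, bravo, alpha, charlie, foxtrot, echo. Verifying each step:
  pool = (0, 0)
  hotel: need (0, 0) fits (0, 0); releases (1, 2), pool now (1, 2)
  bravo: need (1, 2) fits (1, 2); releases (2, 1), pool now (3, 3)
  alpha: need (1, 1) fits (3, 3); releases (1, 0), pool now (4, 3)
  charlie: need (1, 2) fits (4, 3); releases (2, 2), pool now (6, 5)
  foxtrot: need (5, 5) fits (6, 5); releases (2, 2), pool now (8, 7)
  echo: need (4, 7) fits (8, 7); releases (0, 1), pool now (8, 8)


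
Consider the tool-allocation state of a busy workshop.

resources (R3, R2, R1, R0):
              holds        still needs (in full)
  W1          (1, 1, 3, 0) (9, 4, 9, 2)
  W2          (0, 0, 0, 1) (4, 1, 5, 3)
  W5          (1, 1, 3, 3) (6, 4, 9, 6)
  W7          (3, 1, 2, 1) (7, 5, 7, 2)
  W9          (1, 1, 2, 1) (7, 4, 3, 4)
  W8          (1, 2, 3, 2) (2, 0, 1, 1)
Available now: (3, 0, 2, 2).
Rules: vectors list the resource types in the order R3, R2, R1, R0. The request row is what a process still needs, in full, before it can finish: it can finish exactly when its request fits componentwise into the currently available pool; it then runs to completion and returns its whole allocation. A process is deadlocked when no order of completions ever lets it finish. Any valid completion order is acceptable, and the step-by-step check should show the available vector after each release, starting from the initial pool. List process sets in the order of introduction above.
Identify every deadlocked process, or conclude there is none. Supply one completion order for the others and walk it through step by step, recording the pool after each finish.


Deadlocked: W1, W5, W7 and W9.
Key observation: once W8, W2 finish, the pool peaks at (4, 2, 5, 5) — and every remaining process still needs more R3 than that.
A valid finishing order for the others: W8, W2. Check, step by step:
  pool = (3, 0, 2, 2)
  W8: need (2, 0, 1, 1) fits (3, 0, 2, 2); releases (1, 2, 3, 2), pool now (4, 2, 5, 4)
  W2: need (4, 1, 5, 3) fits (4, 2, 5, 4); releases (0, 0, 0, 1), pool now (4, 2, 5, 5)
The stuck group stays short no matter what:
  blocked: W1 wants (9, 4, 9, 2), pool (4, 2, 5, 5) — not enough R3, R2 and R1
  blocked: W5 wants (6, 4, 9, 6), pool (4, 2, 5, 5) — not enough R3, R2, R1 and R0
  blocked: W7 wants (7, 5, 7, 2), pool (4, 2, 5, 5) — not enough R3, R2 and R1
  blocked: W9 wants (7, 4, 3, 4), pool (4, 2, 5, 5) — not enough R3 and R2


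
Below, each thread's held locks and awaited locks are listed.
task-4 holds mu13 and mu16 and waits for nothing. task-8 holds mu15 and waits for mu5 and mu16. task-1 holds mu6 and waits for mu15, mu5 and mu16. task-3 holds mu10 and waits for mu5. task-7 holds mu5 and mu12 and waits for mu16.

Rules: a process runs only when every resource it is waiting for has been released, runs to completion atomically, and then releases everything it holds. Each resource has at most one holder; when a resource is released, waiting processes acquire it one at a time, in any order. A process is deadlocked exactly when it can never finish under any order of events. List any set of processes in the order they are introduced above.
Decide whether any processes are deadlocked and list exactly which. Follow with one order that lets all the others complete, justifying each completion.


The deadlocked set is empty.
Key observation: no waiting chain loops back on itself — every chain ends at a process that waits on nothing, so everyone eventually runs.
A valid finishing order for the others: task-4, task-7, task-8, task-3, task-1.
Step-by-step check:
  task-4: no waits; runs immediately, freeing mu13 and mu16
  run task-7 (all its waits — mu16 — are resolved); releases mu5 and mu12
  run task-8 (all its waits — mu5 and mu16 — are resolved); releases mu15
  run task-3 (all its waits — mu5 — are resolved); releases mu10
  run task-1 (all its waits — mu15, mu5 and mu16 — are resolved); releases mu6


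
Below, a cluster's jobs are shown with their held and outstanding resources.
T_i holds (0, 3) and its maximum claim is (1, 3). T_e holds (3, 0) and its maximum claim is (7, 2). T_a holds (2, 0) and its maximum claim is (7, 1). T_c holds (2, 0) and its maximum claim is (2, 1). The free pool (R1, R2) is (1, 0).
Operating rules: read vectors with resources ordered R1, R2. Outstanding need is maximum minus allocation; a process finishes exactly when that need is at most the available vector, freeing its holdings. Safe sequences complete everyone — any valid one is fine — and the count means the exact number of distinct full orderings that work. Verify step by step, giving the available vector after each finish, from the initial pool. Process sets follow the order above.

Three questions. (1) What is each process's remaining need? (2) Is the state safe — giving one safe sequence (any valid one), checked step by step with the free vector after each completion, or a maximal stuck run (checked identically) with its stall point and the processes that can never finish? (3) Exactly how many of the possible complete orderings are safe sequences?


(1) Remaining need (order R1, R2):
  T_i: (1, 0)
  T_e: (4, 2)
  T_a: (5, 1)
  T_c: (0, 1)
(2) The state is UNSAFE.
Key observation: the wall is R1: completing T_i, T_c brings the pool only to (3, 3), and all the rest need more.
A maximal execution: T_i, T_c — then nothing else fits. Step-by-step check:
  pool = (1, 0)
  T_i: need (1, 0) fits (1, 0); releases (0, 3), pool now (1, 3)
  T_c: need (0, 1) fits (1, 3); releases (2, 0), pool now (3, 3)
  blocked: T_e wants (4, 2), pool (3, 3) — not enough R1
  blocked: T_a wants (5, 1), pool (3, 3) — not enough R1
Processes that can never finish: T_e and T_a.
(3) Precisely 0 of the possible complete orderings are safe sequences.


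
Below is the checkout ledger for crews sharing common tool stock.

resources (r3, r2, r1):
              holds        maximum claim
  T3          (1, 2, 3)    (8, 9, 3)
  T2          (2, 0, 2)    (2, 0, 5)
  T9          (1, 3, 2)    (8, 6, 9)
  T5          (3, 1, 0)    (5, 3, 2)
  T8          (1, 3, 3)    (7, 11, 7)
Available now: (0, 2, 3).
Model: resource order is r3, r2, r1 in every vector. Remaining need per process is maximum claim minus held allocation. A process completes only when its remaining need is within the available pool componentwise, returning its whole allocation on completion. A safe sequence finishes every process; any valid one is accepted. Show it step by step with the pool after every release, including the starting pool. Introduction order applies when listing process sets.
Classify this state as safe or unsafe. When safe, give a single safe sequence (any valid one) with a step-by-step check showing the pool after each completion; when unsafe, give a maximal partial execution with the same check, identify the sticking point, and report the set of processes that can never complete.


UNSAFE.
Key observation: no order helps: past T2, T5, the free pool tops out at (5, 3, 5), below what each blocked process needs in r3.
A maximal execution: T2, T5 — then nothing else fits. Check, step by step:
  pool = (0, 2, 3)
  run T2 (needs (0, 0, 3), free (0, 2, 3)); after release of (2, 0, 2) the pool is (2, 2, 5)
  run T5 (needs (2, 2, 2), free (2, 2, 5)); after release of (3, 1, 0) the pool is (5, 3, 5)
  T3 still needs (7, 7, 0) but only (5, 3, 5) is free — short on r3 and r2
  T9 still needs (7, 3, 7) but only (5, 3, 5) is free — short on r3 and r1
  T8 still needs (6, 8, 4) but only (5, 3, 5) is free — short on r3 and r2
Permanently blocked: T3, T9 and T8.


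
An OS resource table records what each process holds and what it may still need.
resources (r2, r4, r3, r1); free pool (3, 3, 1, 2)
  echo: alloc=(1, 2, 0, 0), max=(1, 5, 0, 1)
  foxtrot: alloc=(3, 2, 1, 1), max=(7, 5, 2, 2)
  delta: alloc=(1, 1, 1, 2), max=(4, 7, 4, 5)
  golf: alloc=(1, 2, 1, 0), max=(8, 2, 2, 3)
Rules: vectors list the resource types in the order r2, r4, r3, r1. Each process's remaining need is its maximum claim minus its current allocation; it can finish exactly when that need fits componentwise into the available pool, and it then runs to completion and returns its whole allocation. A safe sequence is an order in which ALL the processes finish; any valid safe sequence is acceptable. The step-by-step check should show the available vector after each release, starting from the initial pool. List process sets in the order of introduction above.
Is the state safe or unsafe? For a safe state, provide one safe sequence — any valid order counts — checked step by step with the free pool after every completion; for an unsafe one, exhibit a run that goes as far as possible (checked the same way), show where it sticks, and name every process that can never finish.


The state is SAFE; one workable sequence: echo, foxtrot, golf, delta.
Key observation: echo marks the first exact bind of the order: its need (0, 3, 0, 1) fits the free (3, 3, 1, 2) with zero slack on a requested resource.
Step-by-step check:
  pool = (3, 3, 1, 2)
  run echo (needs (0, 3, 0, 1), free (3, 3, 1, 2)); after release of (1, 2, 0, 0) the pool is (4, 5, 1, 2)
  run foxtrot (needs (4, 3, 1, 1), free (4, 5, 1, 2)); after release of (3, 2, 1, 1) the pool is (7, 7, 2, 3)
  run golf (needs (7, 0, 1, 3), free (7, 7, 2, 3)); after release of (1, 2, 1, 0) the pool is (8, 9, 3, 3)
  run delta (needs (3, 6, 3, 3), free (8, 9, 3, 3)); after release of (1, 1, 1, 2) the pool is (9, 10, 4, 5)


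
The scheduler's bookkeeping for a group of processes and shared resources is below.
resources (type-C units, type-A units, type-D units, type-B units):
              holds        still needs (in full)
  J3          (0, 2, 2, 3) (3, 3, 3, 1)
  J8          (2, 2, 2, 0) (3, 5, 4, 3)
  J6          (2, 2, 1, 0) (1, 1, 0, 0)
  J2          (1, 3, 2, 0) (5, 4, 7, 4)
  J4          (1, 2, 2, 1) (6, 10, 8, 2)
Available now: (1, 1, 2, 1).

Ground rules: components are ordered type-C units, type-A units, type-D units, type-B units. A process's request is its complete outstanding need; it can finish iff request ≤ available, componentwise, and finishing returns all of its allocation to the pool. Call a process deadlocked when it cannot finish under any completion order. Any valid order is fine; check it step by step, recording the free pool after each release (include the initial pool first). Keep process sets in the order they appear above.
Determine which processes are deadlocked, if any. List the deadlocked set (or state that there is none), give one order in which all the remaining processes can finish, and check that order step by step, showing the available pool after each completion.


Nothing here is deadlocked.
Key observation: beginning at J6, releases accumulate fast enough that every process eventually fits.
One completion order for the rest: J6, J3, J8, J2, J4. Check, step by step:
  pool = (1, 1, 2, 1)
  run J6 (needs (1, 1, 0, 0), free (1, 1, 2, 1)); after release of (2, 2, 1, 0) the pool is (3, 3, 3, 1)
  run J3 (needs (3, 3, 3, 1), free (3, 3, 3, 1)); after release of (0, 2, 2, 3) the pool is (3, 5, 5, 4)
  run J8 (needs (3, 5, 4, 3), free (3, 5, 5, 4)); after release of (2, 2, 2, 0) the pool is (5, 7, 7, 4)
  run J2 (needs (5, 4, 7, 4), free (5, 7, 7, 4)); after release of (1, 3, 2, 0) the pool is (6, 10, 9, 4)
  run J4 (needs (6, 10, 8, 2), free (6, 10, 9, 4)); after release of (1, 2, 2, 1) the pool is (7, 12, 11, 5)


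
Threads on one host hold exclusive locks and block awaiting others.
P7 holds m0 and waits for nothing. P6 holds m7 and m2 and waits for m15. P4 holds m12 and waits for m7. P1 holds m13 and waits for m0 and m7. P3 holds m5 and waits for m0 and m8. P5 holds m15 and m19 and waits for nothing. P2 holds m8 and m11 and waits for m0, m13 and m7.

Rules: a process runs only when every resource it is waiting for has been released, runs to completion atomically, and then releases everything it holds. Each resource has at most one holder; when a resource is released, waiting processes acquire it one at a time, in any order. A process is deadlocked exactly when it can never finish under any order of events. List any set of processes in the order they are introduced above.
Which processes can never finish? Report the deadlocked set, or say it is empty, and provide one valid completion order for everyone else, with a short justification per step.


No process is deadlocked.
Key observation: the wait relation is loop-free; peeling off processes with no waits unwinds the whole state.
One completion order for the rest: P7, P5, P6, P4, P1, P2, P3.
Step-by-step check:
  P7 waits on nothing -> runs at once and releases m0
  P5 waits on nothing -> runs at once and releases m15 and m19
  P6 waits on m15 — all released -> runs and releases m7 and m2
  P4 waits on m7 — all released -> runs and releases m12
  P1 waits on m0 and m7 — all released -> runs and releases m13
  P2 waits on m0, m13 and m7 — all released -> runs and releases m8 and m11
  P3 waits on m0 and m8 — all released -> runs and releases m5


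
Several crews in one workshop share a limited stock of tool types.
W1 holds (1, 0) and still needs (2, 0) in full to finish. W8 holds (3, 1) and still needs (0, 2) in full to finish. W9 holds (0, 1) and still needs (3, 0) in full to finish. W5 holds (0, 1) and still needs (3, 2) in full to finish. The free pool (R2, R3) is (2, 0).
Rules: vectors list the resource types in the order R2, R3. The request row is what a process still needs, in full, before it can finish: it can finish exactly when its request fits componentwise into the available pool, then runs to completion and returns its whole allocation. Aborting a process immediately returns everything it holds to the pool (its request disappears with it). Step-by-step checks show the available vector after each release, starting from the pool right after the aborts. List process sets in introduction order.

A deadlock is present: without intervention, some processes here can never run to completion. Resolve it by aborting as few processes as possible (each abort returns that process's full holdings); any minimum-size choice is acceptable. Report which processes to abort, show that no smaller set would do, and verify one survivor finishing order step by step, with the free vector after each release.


Minimum abort set: W8.
Key observation: no ordering could ever have run W5 before the abort of W8; with (3, 1) back in the pool it fits at step 2.
Why nothing smaller works: aborting no one leaves the state deadlocked as given.
Survivors finish in the order: W9, W5, W1. Step-by-step check (pool after the aborts first):
  pool = (5, 1)
  W9 needs (3, 0) <= (5, 1) -> finishes; pool += (0, 1) = (5, 2)
  W5 needs (3, 2) <= (5, 2) -> finishes; pool += (0, 1) = (5, 3)
  W1 needs (2, 0) <= (5, 3) -> finishes; pool += (1, 0) = (6, 3)


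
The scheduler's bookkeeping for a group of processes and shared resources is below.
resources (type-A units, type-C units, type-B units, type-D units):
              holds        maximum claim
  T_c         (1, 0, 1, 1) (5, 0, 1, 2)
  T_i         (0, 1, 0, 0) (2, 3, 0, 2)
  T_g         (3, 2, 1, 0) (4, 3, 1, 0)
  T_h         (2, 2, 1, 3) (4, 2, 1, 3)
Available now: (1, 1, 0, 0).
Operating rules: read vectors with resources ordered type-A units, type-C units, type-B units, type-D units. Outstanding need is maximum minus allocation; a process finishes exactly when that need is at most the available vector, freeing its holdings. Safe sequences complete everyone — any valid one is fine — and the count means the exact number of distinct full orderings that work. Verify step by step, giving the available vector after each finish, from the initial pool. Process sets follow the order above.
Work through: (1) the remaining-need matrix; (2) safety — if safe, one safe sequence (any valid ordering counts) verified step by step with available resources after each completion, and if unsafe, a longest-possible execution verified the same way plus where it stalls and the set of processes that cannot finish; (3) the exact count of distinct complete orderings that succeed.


(1) Outstanding need per process (order type-A units, type-C units, type-B units, type-D units):
  T_c: (4, 0, 0, 1)
  T_i: (2, 2, 0, 2)
  T_g: (1, 1, 0, 0)
  T_h: (2, 0, 0, 0)
(2) SAFE, for example via the order T_g, T_h, T_i, T_c.
Key observation: reading the order forward, T_g is the first process whose need (1, 1, 0, 0) meets the free pool (1, 1, 0, 0) exactly on a resource it requests.
Verifying each step:
  pool = (1, 1, 0, 0)
  T_g: need (1, 1, 0, 0) fits (1, 1, 0, 0); releases (3, 2, 1, 0), pool now (4, 3, 1, 0)
  T_h: need (2, 0, 0, 0) fits (4, 3, 1, 0); releases (2, 2, 1, 3), pool now (6, 5, 2, 3)
  T_i: need (2, 2, 0, 2) fits (6, 5, 2, 3); releases (0, 1, 0, 0), pool now (6, 6, 2, 3)
  T_c: need (4, 0, 0, 1) fits (6, 6, 2, 3); releases (1, 0, 1, 1), pool now (7, 6, 3, 4)
(3) Exactly 2 of the possible complete orderings are safe sequences.


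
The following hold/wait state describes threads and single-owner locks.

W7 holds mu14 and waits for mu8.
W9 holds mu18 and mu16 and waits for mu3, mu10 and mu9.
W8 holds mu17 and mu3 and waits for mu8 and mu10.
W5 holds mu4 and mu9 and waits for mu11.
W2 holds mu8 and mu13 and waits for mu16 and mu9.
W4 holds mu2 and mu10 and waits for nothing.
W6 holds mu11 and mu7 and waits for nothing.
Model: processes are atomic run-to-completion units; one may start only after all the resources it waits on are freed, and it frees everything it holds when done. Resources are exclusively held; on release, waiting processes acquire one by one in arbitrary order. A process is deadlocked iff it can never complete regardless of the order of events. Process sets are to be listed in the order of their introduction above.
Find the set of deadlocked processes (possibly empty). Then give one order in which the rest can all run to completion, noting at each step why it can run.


The deadlocked set is W7, W9, W8 and W2.
Key observation: the cycle W2 -> W9 -> W8 -> W2 can never break — each member waits on the next; W7 waits into the deadlock from upstream.
A valid finishing order for the others: W4, W6, W5.
Check, step by step:
  W4: no waits; runs immediately, freeing mu2 and mu10
  W6: no waits; runs immediately, freeing mu11 and mu7
  W5 waits on mu11 — all released -> runs and releases mu4 and mu9


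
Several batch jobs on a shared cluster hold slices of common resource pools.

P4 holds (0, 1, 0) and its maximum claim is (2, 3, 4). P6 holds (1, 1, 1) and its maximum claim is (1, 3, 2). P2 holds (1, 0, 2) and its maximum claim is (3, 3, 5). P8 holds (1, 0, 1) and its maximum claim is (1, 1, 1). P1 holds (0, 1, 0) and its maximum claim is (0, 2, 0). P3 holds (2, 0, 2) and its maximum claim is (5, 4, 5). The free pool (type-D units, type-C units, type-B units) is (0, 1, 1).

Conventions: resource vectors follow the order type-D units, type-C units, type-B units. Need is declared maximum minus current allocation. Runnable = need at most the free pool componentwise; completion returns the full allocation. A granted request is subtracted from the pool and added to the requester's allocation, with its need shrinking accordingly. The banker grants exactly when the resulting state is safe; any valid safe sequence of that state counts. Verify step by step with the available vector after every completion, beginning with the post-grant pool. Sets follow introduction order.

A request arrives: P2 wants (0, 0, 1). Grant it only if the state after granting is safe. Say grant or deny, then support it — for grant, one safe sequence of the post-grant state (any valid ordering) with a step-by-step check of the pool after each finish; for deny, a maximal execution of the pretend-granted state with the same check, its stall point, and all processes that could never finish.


GRANT: granting preserves safety; a valid post-grant sequence is P1, P8, P6, P2, P4, P3.
Key observation: the grant leaves (0, 1, 0) free — enough for P1, whose release restarts the cascade.
Verifying the post-grant state step by step:
  pool = (0, 1, 0)
  run P1 (needs (0, 1, 0), free (0, 1, 0)); after release of (0, 1, 0) the pool is (0, 2, 0)
  run P8 (needs (0, 1, 0), free (0, 2, 0)); after release of (1, 0, 1) the pool is (1, 2, 1)
  run P6 (needs (0, 2, 1), free (1, 2, 1)); after release of (1, 1, 1) the pool is (2, 3, 2)
  run P2 (needs (2, 3, 2), free (2, 3, 2)); after release of (1, 0, 3) the pool is (3, 3, 5)
  run P4 (needs (2, 2, 4), free (3, 3, 5)); after release of (0, 1, 0) the pool is (3, 4, 5)
  run P3 (needs (3, 4, 3), free (3, 4, 5)); after release of (2, 0, 2) the pool is (5, 4, 7)
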